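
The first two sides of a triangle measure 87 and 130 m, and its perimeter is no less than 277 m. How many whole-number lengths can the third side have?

Triangle inequality: 43 < x < 217. Perimeter ≥ 277 gives x ≥ 277 − 87 − 130 = 60.
So 60 ≤ x < 217; integers 60 through 216: 157 values.

157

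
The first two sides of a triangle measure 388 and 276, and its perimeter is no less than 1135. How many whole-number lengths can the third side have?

193

Triangle inequality: 112 < x < 664. Perimeter ≥ 1135 gives x ≥ 1135 − 388 − 276 = 471.
So 471 ≤ x < 664; integers 471 through 663: 193 values.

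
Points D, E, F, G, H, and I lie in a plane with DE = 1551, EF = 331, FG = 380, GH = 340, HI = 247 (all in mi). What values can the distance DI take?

253 ≤ DI ≤ 2849 mi

The maximum is all hops collinear in one direction: 1551 + 331 + 380 + 340 + 247 = 2849.
The longest hop is 1551; the others sum to 1298. Folding the others back against it leaves at least 1551 − 1298 = 253.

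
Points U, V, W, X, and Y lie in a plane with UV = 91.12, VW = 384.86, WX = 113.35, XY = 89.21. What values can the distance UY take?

The maximum is all hops collinear in one direction: 91.12 + 384.86 + 113.35 + 89.21 = 678.54.
The longest hop is 384.86; the others sum to 293.68. Folding the others back against it leaves at least 384.86 − 293.68 = 91.18.

91.18 ≤ UY ≤ 678.54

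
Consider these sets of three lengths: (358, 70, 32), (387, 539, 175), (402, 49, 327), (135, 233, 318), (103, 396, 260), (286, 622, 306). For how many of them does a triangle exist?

2

(32,70,358): 32+70 ≤ 358 → not valid
(175,387,539): 175+387 > 539 → valid
(49,327,402): 49+327 ≤ 402 → not valid
(135,233,318): 135+233 > 318 → valid
(103,260,396): 103+260 ≤ 396 → not valid
(286,306,622): 286+306 ≤ 622 → not valid
2 of the 6 triples form a triangle.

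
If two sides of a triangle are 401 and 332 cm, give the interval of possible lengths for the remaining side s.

By the triangle inequality, s must be less than 401 + 332 = 733 and greater than |401 − 332| = 69.

69 < s < 733 (cm)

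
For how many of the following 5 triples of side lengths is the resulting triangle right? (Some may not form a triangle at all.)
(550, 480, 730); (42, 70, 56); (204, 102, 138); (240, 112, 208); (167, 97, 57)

2

(550,480,730): 480²+550² = 532900 = 730² → right
(42,70,56): 42²+56² = 4900 = 70² → right
(204,102,138): 102²+138² = 29448 < 41616 = 204² → obtuse
(240,112,208): 112²+208² = 55808 < 57600 = 240² → obtuse
(167,97,57): 57+97 ≤ 167, not a triangle
2 of the 5 are right.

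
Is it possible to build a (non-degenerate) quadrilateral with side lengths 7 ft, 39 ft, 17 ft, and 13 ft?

For a quadrilateral, each side must be shorter than the sum of the others.
Here the longest side is 39, but the remaining 3 sides sum to only 37.

No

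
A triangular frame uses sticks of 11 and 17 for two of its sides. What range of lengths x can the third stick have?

6 < x < 28

By the triangle inequality, x must be less than 11 + 17 = 28 and greater than |11 − 17| = 6.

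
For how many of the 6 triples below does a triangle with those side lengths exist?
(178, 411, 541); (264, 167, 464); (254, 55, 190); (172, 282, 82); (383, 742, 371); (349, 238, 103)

2

(178,411,541): 178+411 > 541 → valid
(167,264,464): 167+264 ≤ 464 → not valid
(55,190,254): 55+190 ≤ 254 → not valid
(82,172,282): 82+172 ≤ 282 → not valid
(371,383,742): 371+383 > 742 → valid
(103,238,349): 103+238 ≤ 349 → not valid
2 of the 6 triples form a triangle.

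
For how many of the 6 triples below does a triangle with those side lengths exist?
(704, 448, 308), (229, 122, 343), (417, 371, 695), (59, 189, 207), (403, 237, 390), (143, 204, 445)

5

(308,448,704): 308+448 > 704 → valid
(122,229,343): 122+229 > 343 → valid
(371,417,695): 371+417 > 695 → valid
(59,189,207): 59+189 > 207 → valid
(237,390,403): 237+390 > 403 → valid
(143,204,445): 143+204 ≤ 445 → not valid
5 of the 6 triples form a triangle.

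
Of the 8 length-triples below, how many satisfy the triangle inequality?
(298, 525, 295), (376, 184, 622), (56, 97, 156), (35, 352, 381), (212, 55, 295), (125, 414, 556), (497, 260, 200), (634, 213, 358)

(295,298,525): 295+298 > 525 → valid
(184,376,622): 184+376 ≤ 622 → not valid
(56,97,156): 56+97 ≤ 156 → not valid
(35,352,381): 35+352 > 381 → valid
(55,212,295): 55+212 ≤ 295 → not valid
(125,414,556): 125+414 ≤ 556 → not valid
(200,260,497): 200+260 ≤ 497 → not valid
(213,358,634): 213+358 ≤ 634 → not valid
2 of the 8 triples form a triangle.

2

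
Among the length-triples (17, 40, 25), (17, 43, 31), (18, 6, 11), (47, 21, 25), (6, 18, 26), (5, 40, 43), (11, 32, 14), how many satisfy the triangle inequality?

3

(17,25,40): 17+25 > 40 → valid
(17,31,43): 17+31 > 43 → valid
(6,11,18): 6+11 ≤ 18 → not valid
(21,25,47): 21+25 ≤ 47 → not valid
(6,18,26): 6+18 ≤ 26 → not valid
(5,40,43): 5+40 > 43 → valid
(11,14,32): 11+14 ≤ 32 → not valid
3 of the 7 triples form a triangle.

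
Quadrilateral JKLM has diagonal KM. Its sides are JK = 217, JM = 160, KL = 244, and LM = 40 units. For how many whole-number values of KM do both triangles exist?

From triangle JKM: 57 < KM < 377.
From triangle LKM: 204 < KM < 284.
Intersection: 204 < KM < 284, so integers 205 through 283: 79 values.

79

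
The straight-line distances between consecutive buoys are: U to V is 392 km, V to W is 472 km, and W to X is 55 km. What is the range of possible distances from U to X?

The maximum is all hops collinear in one direction: 392 + 472 + 55 = 919.
The longest hop is 472; the others sum to 447. Folding the others back against it leaves at least 472 − 447 = 25.

25 ≤ UX ≤ 919 km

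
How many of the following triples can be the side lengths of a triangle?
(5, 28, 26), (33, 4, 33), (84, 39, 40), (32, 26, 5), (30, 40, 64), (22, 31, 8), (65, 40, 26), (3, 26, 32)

(5,26,28): 5+26 > 28 → valid
(4,33,33): 4+33 > 33 → valid
(39,40,84): 39+40 ≤ 84 → not valid
(5,26,32): 5+26 ≤ 32 → not valid
(30,40,64): 30+40 > 64 → valid
(8,22,31): 8+22 ≤ 31 → not valid
(26,40,65): 26+40 > 65 → valid
(3,26,32): 3+26 ≤ 32 → not valid
4 of the 8 triples form a triangle.

4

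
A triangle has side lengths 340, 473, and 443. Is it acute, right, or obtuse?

acute

Compare the square of the longest side to the sum of squares of the other two: 340² + 443² = 311849 > 223729 = 473².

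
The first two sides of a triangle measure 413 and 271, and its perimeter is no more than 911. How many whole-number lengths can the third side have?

Triangle inequality: 142 < x < 684. Perimeter ≤ 911 gives x ≤ 911 − 413 − 271 = 227.
So 142 < x ≤ 227; integers 143 through 227: 85 values.

85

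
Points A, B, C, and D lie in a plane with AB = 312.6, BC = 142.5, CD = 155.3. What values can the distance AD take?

The maximum is all hops collinear in one direction: 312.6 + 142.5 + 155.3 = 610.4.
The longest hop is 312.6; the others sum to 297.8. Folding the others back against it leaves at least 312.6 − 297.8 = 14.8.

14.8 ≤ AD ≤ 610.4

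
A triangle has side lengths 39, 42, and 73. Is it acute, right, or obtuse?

obtuse

Compare the square of the longest side to the sum of squares of the other two: 39² + 42² = 3285 < 5329 = 73².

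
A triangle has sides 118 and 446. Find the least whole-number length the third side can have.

329

The third side must be strictly greater than |118 − 446| = 328.
The smallest integer above 328 is 329.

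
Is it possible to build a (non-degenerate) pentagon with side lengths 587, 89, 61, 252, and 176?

For a pentagon, each side must be shorter than the sum of the others.
Here the longest side is 587, but the remaining 4 sides sum to only 578.

No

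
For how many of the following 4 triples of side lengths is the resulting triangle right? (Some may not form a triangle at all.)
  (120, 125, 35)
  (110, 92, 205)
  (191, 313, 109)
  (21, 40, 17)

(120,125,35): 35²+120² = 15625 = 125² → right
(110,92,205): 92+110 ≤ 205, not a triangle
(191,313,109): 109+191 ≤ 313, not a triangle
(21,40,17): 17+21 ≤ 40, not a triangle
1 of the 4 is right.

1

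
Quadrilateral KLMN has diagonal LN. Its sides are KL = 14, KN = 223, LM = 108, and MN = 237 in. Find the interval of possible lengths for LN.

209 < LN < 237

From triangle KLN: |14 − 223| < LN < 14 + 223, i.e. 209 < LN < 237.
From triangle MLN: 129 < LN < 345.
Both must hold, so LN lies in the intersection.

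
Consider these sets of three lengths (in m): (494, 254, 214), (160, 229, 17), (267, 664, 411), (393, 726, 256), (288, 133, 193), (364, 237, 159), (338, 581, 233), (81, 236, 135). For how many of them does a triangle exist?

3

(214,254,494): 214+254 ≤ 494 → not valid
(17,160,229): 17+160 ≤ 229 → not valid
(267,411,664): 267+411 > 664 → valid
(256,393,726): 256+393 ≤ 726 → not valid
(133,193,288): 133+193 > 288 → valid
(159,237,364): 159+237 > 364 → valid
(233,338,581): 233+338 ≤ 581 → not valid
(81,135,236): 81+135 ≤ 236 → not valid
3 of the 8 triples form a triangle.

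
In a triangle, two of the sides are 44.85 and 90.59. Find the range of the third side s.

By the triangle inequality, s must be less than 44.85 + 90.59 = 135.44 and greater than |44.85 − 90.59| = 45.74.

45.74 < s < 135.44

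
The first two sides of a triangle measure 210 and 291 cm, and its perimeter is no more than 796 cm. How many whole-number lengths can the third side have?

214

Triangle inequality: 81 < x < 501. Perimeter ≤ 796 gives x ≤ 796 − 210 − 291 = 295.
So 81 < x ≤ 295; integers 82 through 295: 214 values.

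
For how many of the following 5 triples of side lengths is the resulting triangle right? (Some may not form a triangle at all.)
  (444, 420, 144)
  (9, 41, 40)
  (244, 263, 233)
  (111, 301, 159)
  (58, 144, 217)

(444,420,144): 144²+420² = 197136 = 444² → right
(9,41,40): 9²+40² = 1681 = 41² → right
(244,263,233): 233²+244² = 113825 > 69169 = 263² → acute
(111,301,159): 111+159 ≤ 301, not a triangle
(58,144,217): 58+144 ≤ 217, not a triangle
2 of the 5 are right.

2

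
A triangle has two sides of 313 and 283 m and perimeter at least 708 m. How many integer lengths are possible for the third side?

484

Triangle inequality: 30 < x < 596. Perimeter ≥ 708 gives x ≥ 708 − 313 − 283 = 112.
So 112 ≤ x < 596; integers 112 through 595: 484 values.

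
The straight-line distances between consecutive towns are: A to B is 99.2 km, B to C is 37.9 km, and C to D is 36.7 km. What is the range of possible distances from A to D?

24.6 ≤ AD ≤ 173.8 km

The maximum is all hops collinear in one direction: 99.2 + 37.9 + 36.7 = 173.8.
The longest hop is 99.2; the others sum to 74.6. Folding the others back against it leaves at least 99.2 − 74.6 = 24.6.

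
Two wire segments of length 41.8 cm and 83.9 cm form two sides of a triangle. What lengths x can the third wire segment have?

42.1 < x < 125.7 (cm)

By the triangle inequality, x must be less than 41.8 + 83.9 = 125.7 and greater than |41.8 − 83.9| = 42.1.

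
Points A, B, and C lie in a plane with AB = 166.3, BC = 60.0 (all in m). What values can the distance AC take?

106.3 ≤ AC ≤ 226.3 m

By the triangle inequality, |166.3 − 60.0| ≤ AC ≤ 166.3 + 60.0.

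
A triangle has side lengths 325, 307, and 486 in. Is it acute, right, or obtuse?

obtuse

Compare the square of the longest side to the sum of squares of the other two: 307² + 325² = 199874 < 236196 = 486².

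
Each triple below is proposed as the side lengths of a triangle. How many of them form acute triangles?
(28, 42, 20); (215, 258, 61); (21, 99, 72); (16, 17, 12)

(28,42,20): 20²+28² = 1184 < 1764 = 42² → obtuse
(215,258,61): 61²+215² = 49946 < 66564 = 258² → obtuse
(21,99,72): 21+72 ≤ 99, not a triangle
(16,17,12): 12²+16² = 400 > 289 = 17² → acute
1 of the 4 is acute.

1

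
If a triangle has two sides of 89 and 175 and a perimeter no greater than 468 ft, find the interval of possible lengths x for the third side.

86 < x ≤ 204

Triangle inequality alone gives 86 < x < 264.
The perimeter condition gives x ≤ 468 − 89 − 175 = 204.
Intersecting the two: 86 < x ≤ 204.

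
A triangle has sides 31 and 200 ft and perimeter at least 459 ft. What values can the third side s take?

Triangle inequality alone gives 169 < s < 231.
The perimeter condition gives s ≥ 459 − 31 − 200 = 228.
Intersecting the two: 228 ≤ s < 231.

228 ≤ s < 231 ft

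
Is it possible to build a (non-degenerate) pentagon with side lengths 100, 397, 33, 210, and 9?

No

For a pentagon, each side must be shorter than the sum of the others.
Here the longest side is 397, but the remaining 4 sides sum to only 352.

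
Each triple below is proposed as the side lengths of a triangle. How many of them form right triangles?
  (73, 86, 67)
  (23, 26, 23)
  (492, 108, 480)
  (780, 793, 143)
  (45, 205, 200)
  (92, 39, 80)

3

(73,86,67): 67²+73² = 9818 > 7396 = 86² → acute
(23,26,23): 23²+23² = 1058 > 676 = 26² → acute
(492,108,480): 108²+480² = 242064 = 492² → right
(780,793,143): 143²+780² = 628849 = 793² → right
(45,205,200): 45²+200² = 42025 = 205² → right
(92,39,80): 39²+80² = 7921 < 8464 = 92² → obtuse
3 of the 6 are right.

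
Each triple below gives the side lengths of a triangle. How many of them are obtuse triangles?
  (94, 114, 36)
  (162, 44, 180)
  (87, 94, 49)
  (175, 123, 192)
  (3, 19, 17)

3

(94,114,36): 36²+94² = 10132 < 12996 = 114² → obtuse
(162,44,180): 44²+162² = 28180 < 32400 = 180² → obtuse
(87,94,49): 49²+87² = 9970 > 8836 = 94² → acute
(175,123,192): 123²+175² = 45754 > 36864 = 192² → acute
(3,19,17): 3²+17² = 298 < 361 = 19² → obtuse
3 of the 5 are obtuse.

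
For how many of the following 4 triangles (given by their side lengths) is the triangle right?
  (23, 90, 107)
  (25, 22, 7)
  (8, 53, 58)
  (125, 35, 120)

(23,90,107): 23²+90² = 8629 < 11449 = 107² → obtuse
(25,22,7): 7²+22² = 533 < 625 = 25² → obtuse
(8,53,58): 8²+53² = 2873 < 3364 = 58² → obtuse
(125,35,120): 35²+120² = 15625 = 125² → right
1 of the 4 is right.

1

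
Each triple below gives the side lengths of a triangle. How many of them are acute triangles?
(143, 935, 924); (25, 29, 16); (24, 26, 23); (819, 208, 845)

(143,935,924): 143²+924² = 874225 = 935² → right
(25,29,16): 16²+25² = 881 > 841 = 29² → acute
(24,26,23): 23²+24² = 1105 > 676 = 26² → acute
(819,208,845): 208²+819² = 714025 = 845² → right
2 of the 4 are acute.

2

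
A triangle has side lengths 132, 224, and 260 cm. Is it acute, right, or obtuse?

Compare the square of the longest side to the sum of squares of the other two: 132² + 224² = 67600 = 260².

right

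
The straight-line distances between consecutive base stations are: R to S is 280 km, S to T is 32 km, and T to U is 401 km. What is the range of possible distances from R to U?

89 ≤ RU ≤ 713 km

The maximum is all hops collinear in one direction: 280 + 32 + 401 = 713.
The longest hop is 401; the others sum to 312. Folding the others back against it leaves at least 401 − 312 = 89.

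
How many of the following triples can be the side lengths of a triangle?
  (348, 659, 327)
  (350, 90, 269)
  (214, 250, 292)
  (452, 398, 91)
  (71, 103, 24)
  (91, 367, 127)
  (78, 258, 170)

4

(327,348,659): 327+348 > 659 → valid
(90,269,350): 90+269 > 350 → valid
(214,250,292): 214+250 > 292 → valid
(91,398,452): 91+398 > 452 → valid
(24,71,103): 24+71 ≤ 103 → not valid
(91,127,367): 91+127 ≤ 367 → not valid
(78,170,258): 78+170 ≤ 258 → not valid
4 of the 7 triples form a triangle.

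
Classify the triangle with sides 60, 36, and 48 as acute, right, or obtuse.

right

Compare the square of the longest side to the sum of squares of the other two: 36² + 48² = 3600 = 60².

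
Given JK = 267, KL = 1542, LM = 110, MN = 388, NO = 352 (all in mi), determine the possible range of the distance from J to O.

The maximum is all hops collinear in one direction: 267 + 1542 + 110 + 388 + 352 = 2659.
The longest hop is 1542; the others sum to 1117. Folding the others back against it leaves at least 1542 − 1117 = 425.

425 ≤ JO ≤ 2659 mi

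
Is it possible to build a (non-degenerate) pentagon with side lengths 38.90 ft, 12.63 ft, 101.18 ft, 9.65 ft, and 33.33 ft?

No

For a pentagon, each side must be shorter than the sum of the others.
Here the longest side is 101.18, but the remaining 4 sides sum to only 94.51.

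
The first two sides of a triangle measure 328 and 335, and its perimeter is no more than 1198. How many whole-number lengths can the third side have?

Triangle inequality: 7 < x < 663. Perimeter ≤ 1198 gives x ≤ 1198 − 328 − 335 = 535.
So 7 < x ≤ 535; integers 8 through 535: 528 values.

528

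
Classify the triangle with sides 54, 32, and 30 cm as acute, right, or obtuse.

Compare the square of the longest side to the sum of squares of the other two: 30² + 32² = 1924 < 2916 = 54².

obtuse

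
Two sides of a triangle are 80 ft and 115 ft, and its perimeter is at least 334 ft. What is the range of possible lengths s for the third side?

Triangle inequality alone gives 35 < s < 195.
The perimeter condition gives s ≥ 334 − 80 − 115 = 139.
Intersecting the two: 139 ≤ s < 195.

139 ≤ s < 195 ft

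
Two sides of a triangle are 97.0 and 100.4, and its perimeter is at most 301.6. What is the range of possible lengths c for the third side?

3.4 < c ≤ 104.2

Triangle inequality alone gives 3.4 < c < 197.4.
The perimeter condition gives c ≤ 301.6 − 97.0 − 100.4 = 104.2.
Intersecting the two: 3.4 < c ≤ 104.2.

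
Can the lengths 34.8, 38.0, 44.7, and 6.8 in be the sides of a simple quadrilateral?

Yes

A quadrilateral exists iff every side is shorter than the sum of the others — equivalently, the longest side is less than the sum of the rest.
Longest side 44.7 < 79.6 (sum of the remaining 3), so yes.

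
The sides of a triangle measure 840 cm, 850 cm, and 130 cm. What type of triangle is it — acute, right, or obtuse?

Compare the square of the longest side to the sum of squares of the other two: 130² + 840² = 722500 = 850².

right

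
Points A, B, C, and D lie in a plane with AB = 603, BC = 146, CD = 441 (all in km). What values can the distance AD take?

The maximum is all hops collinear in one direction: 603 + 146 + 441 = 1190.
The longest hop is 603; the others sum to 587. Folding the others back against it leaves at least 603 − 587 = 16.

16 ≤ AD ≤ 1190 km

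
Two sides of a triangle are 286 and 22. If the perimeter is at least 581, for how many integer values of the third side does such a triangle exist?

35

Triangle inequality: 264 < x < 308. Perimeter ≥ 581 gives x ≥ 581 − 286 − 22 = 273.
So 273 ≤ x < 308; integers 273 through 307: 35 values.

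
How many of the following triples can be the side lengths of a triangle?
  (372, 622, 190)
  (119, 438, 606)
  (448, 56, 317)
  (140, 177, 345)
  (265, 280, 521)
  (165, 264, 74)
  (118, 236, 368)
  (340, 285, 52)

(190,372,622): 190+372 ≤ 622 → not valid
(119,438,606): 119+438 ≤ 606 → not valid
(56,317,448): 56+317 ≤ 448 → not valid
(140,177,345): 140+177 ≤ 345 → not valid
(265,280,521): 265+280 > 521 → valid
(74,165,264): 74+165 ≤ 264 → not valid
(118,236,368): 118+236 ≤ 368 → not valid
(52,285,340): 52+285 ≤ 340 → not valid
1 of the 8 triples forms a triangle.

1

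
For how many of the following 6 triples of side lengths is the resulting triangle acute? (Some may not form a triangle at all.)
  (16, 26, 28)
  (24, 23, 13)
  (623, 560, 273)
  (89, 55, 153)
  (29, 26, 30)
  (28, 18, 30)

4

(16,26,28): 16²+26² = 932 > 784 = 28² → acute
(24,23,13): 13²+23² = 698 > 576 = 24² → acute
(623,560,273): 273²+560² = 388129 = 623² → right
(89,55,153): 55+89 ≤ 153, not a triangle
(29,26,30): 26²+29² = 1517 > 900 = 30² → acute
(28,18,30): 18²+28² = 1108 > 900 = 30² → acute
4 of the 6 are acute.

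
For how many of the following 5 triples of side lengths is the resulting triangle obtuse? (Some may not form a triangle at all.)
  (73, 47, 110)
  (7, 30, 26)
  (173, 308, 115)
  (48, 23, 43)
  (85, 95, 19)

3

(73,47,110): 47²+73² = 7538 < 12100 = 110² → obtuse
(7,30,26): 7²+26² = 725 < 900 = 30² → obtuse
(173,308,115): 115+173 ≤ 308, not a triangle
(48,23,43): 23²+43² = 2378 > 2304 = 48² → acute
(85,95,19): 19²+85² = 7586 < 9025 = 95² → obtuse
3 of the 5 are obtuse.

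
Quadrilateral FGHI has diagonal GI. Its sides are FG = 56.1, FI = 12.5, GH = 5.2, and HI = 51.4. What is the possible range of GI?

46.2 < GI < 56.6

From triangle FGI: |56.1 − 12.5| < GI < 56.1 + 12.5, i.e. 43.6 < GI < 68.6.
From triangle HGI: 46.2 < GI < 56.6.
Both must hold, so GI lies in the intersection.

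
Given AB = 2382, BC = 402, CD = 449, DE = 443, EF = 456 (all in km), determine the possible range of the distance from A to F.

632 ≤ AF ≤ 4132 km

The maximum is all hops collinear in one direction: 2382 + 402 + 449 + 443 + 456 = 4132.
The longest hop is 2382; the others sum to 1750. Folding the others back against it leaves at least 2382 − 1750 = 632.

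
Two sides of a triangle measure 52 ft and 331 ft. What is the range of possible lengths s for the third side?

By the triangle inequality, s must be less than 52 + 331 = 383 and greater than |52 − 331| = 279.

279 < s < 383 (ft)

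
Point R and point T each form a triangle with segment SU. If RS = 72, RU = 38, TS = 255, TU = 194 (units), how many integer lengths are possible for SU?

From triangle RSU: 34 < SU < 110.
From triangle TSU: 61 < SU < 449.
Intersection: 61 < SU < 110, so integers 62 through 109: 48 values.

48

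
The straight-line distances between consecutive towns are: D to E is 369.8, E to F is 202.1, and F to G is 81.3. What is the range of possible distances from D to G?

86.4 ≤ DG ≤ 653.2

The maximum is all hops collinear in one direction: 369.8 + 202.1 + 81.3 = 653.2.
The longest hop is 369.8; the others sum to 283.4. Folding the others back against it leaves at least 369.8 − 283.4 = 86.4.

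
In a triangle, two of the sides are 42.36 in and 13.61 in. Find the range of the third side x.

By the triangle inequality, x must be less than 42.36 + 13.61 = 55.97 and greater than |42.36 − 13.61| = 28.75.

28.75 < x < 55.97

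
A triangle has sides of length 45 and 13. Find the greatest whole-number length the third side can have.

57

The third side must be strictly less than 45 + 13 = 58.
The largest integer below 58 is 57.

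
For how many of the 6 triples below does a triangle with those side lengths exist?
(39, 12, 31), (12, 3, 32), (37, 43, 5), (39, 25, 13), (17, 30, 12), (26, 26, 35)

(12,31,39): 12+31 > 39 → valid
(3,12,32): 3+12 ≤ 32 → not valid
(5,37,43): 5+37 ≤ 43 → not valid
(13,25,39): 13+25 ≤ 39 → not valid
(12,17,30): 12+17 ≤ 30 → not valid
(26,26,35): 26+26 > 35 → valid
2 of the 6 triples form a triangle.

2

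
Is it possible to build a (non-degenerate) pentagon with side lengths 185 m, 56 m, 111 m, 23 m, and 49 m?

Yes

A pentagon exists iff every side is shorter than the sum of the others — equivalently, the longest side is less than the sum of the rest.
Longest side 185 < 239 (sum of the remaining 4), so yes.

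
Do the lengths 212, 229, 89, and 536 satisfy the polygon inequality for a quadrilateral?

No

For a quadrilateral, each side must be shorter than the sum of the others.
Here the longest side is 536, but the remaining 3 sides sum to only 530.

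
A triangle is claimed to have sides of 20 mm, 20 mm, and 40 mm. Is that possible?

The two shorter sides sum to 40, exactly equal to the longest side 40.
That gives only a degenerate (flat) triangle — the inequality must be strict.

No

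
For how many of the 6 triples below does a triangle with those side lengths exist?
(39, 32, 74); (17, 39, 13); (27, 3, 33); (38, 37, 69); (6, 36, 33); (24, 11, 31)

(32,39,74): 32+39 ≤ 74 → not valid
(13,17,39): 13+17 ≤ 39 → not valid
(3,27,33): 3+27 ≤ 33 → not valid
(37,38,69): 37+38 > 69 → valid
(6,33,36): 6+33 > 36 → valid
(11,24,31): 11+24 > 31 → valid
3 of the 6 triples form a triangle.

3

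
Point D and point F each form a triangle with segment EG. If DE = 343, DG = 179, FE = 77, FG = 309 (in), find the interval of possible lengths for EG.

From triangle DEG: |343 − 179| < EG < 343 + 179, i.e. 164 < EG < 522.
From triangle FEG: 232 < EG < 386.
Both must hold, so EG lies in the intersection.

232 < EG < 386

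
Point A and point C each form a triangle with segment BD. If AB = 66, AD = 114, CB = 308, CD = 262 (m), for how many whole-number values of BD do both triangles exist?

131

From triangle ABD: 48 < BD < 180.
From triangle CBD: 46 < BD < 570.
Intersection: 48 < BD < 180, so integers 49 through 179: 131 values.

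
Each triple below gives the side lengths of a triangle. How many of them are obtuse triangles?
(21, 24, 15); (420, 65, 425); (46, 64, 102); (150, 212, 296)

2

(21,24,15): 15²+21² = 666 > 576 = 24² → acute
(420,65,425): 65²+420² = 180625 = 425² → right
(46,64,102): 46²+64² = 6212 < 10404 = 102² → obtuse
(150,212,296): 150²+212² = 67444 < 87616 = 296² → obtuse
2 of the 4 are obtuse.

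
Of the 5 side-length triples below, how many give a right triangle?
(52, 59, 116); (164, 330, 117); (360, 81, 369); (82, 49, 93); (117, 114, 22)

1

(52,59,116): 52+59 ≤ 116, not a triangle
(164,330,117): 117+164 ≤ 330, not a triangle
(360,81,369): 81²+360² = 136161 = 369² → right
(82,49,93): 49²+82² = 9125 > 8649 = 93² → acute
(117,114,22): 22²+114² = 13480 < 13689 = 117² → obtuse
1 of the 5 is right.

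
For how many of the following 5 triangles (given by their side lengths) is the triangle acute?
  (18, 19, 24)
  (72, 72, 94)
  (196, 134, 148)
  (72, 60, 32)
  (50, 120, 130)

3

(18,19,24): 18²+19² = 685 > 576 = 24² → acute
(72,72,94): 72²+72² = 10368 > 8836 = 94² → acute
(196,134,148): 134²+148² = 39860 > 38416 = 196² → acute
(72,60,32): 32²+60² = 4624 < 5184 = 72² → obtuse
(50,120,130): 50²+120² = 16900 = 130² → right
3 of the 5 are acute.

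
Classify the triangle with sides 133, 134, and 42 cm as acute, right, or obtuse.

Compare the square of the longest side to the sum of squares of the other two: 42² + 133² = 19453 > 17956 = 134².

acute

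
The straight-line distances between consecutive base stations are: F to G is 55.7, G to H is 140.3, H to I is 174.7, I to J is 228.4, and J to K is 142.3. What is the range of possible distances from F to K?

0 ≤ FK ≤ 741.4

The maximum is all hops collinear in one direction: 55.7 + 140.3 + 174.7 + 228.4 + 142.3 = 741.4.
The longest hop is 228.4; the others sum to 513.0. Since 228.4 ≤ 513.0, the path can fold back on itself completely, so the minimum distance is 0.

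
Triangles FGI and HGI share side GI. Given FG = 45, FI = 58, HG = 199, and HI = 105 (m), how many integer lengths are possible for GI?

From triangle FGI: 13 < GI < 103.
From triangle HGI: 94 < GI < 304.
Intersection: 94 < GI < 103, so integers 95 through 102: 8 values.

8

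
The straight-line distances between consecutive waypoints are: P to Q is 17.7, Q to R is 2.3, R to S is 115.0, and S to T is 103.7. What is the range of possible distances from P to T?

The maximum is all hops collinear in one direction: 17.7 + 2.3 + 115.0 + 103.7 = 238.7.
The longest hop is 115.0; the others sum to 123.7. Since 115.0 ≤ 123.7, the path can fold back on itself completely, so the minimum distance is 0.

0 ≤ PT ≤ 238.7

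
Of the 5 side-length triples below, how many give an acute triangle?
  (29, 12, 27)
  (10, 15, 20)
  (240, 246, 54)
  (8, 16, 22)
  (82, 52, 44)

(29,12,27): 12²+27² = 873 > 841 = 29² → acute
(10,15,20): 10²+15² = 325 < 400 = 20² → obtuse
(240,246,54): 54²+240² = 60516 = 246² → right
(8,16,22): 8²+16² = 320 < 484 = 22² → obtuse
(82,52,44): 44²+52² = 4640 < 6724 = 82² → obtuse
1 of the 5 is acute.

1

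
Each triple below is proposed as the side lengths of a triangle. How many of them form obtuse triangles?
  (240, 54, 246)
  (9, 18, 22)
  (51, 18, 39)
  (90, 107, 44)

(240,54,246): 54²+240² = 60516 = 246² → right
(9,18,22): 9²+18² = 405 < 484 = 22² → obtuse
(51,18,39): 18²+39² = 1845 < 2601 = 51² → obtuse
(90,107,44): 44²+90² = 10036 < 11449 = 107² → obtuse
3 of the 4 are obtuse.

3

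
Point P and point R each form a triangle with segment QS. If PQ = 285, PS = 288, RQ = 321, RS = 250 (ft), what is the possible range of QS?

71 < QS < 571

From triangle PQS: |285 − 288| < QS < 285 + 288, i.e. 3 < QS < 573.
From triangle RQS: 71 < QS < 571.
Both must hold, so QS lies in the intersection.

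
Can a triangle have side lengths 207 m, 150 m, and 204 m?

Yes

The longest side is 207, and the other two sum to 354.
Since 354 > 207, the triangle inequality holds.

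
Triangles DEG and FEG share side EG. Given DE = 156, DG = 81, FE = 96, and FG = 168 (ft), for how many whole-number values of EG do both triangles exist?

From triangle DEG: 75 < EG < 237.
From triangle FEG: 72 < EG < 264.
Intersection: 75 < EG < 237, so integers 76 through 236: 161 values.

161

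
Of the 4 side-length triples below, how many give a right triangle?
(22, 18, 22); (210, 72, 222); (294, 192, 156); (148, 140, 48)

2

(22,18,22): 18²+22² = 808 > 484 = 22² → acute
(210,72,222): 72²+210² = 49284 = 222² → right
(294,192,156): 156²+192² = 61200 < 86436 = 294² → obtuse
(148,140,48): 48²+140² = 21904 = 148² → right
2 of the 4 are right.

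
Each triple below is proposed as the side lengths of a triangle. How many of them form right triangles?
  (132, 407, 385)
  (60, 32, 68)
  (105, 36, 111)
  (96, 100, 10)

3

(132,407,385): 132²+385² = 165649 = 407² → right
(60,32,68): 32²+60² = 4624 = 68² → right
(105,36,111): 36²+105² = 12321 = 111² → right
(96,100,10): 10²+96² = 9316 < 10000 = 100² → obtuse
3 of the 4 are right.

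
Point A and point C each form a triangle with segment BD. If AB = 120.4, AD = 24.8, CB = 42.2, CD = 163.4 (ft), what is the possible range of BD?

From triangle ABD: |120.4 − 24.8| < BD < 120.4 + 24.8, i.e. 95.6 < BD < 145.2.
From triangle CBD: 121.2 < BD < 205.6.
Both must hold, so BD lies in the intersection.

121.2 < BD < 145.2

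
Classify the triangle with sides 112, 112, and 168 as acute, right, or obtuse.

Compare the square of the longest side to the sum of squares of the other two: 112² + 112² = 25088 < 28224 = 168².

obtuse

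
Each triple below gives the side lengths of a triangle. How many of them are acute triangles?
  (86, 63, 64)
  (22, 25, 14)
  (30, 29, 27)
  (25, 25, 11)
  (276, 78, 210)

(86,63,64): 63²+64² = 8065 > 7396 = 86² → acute
(22,25,14): 14²+22² = 680 > 625 = 25² → acute
(30,29,27): 27²+29² = 1570 > 900 = 30² → acute
(25,25,11): 11²+25² = 746 > 625 = 25² → acute
(276,78,210): 78²+210² = 50184 < 76176 = 276² → obtuse
4 of the 5 are acute.

4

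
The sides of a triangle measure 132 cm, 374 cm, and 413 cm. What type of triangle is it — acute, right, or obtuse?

obtuse

Compare the square of the longest side to the sum of squares of the other two: 132² + 374² = 157300 < 170569 = 413².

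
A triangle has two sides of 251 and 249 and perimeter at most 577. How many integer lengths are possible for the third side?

Triangle inequality: 2 < x < 500. Perimeter ≤ 577 gives x ≤ 577 − 251 − 249 = 77.
So 2 < x ≤ 77; integers 3 through 77: 75 values.

75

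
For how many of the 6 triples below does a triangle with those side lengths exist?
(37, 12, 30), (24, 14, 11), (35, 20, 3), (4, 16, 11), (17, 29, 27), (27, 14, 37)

4

(12,30,37): 12+30 > 37 → valid
(11,14,24): 11+14 > 24 → valid
(3,20,35): 3+20 ≤ 35 → not valid
(4,11,16): 4+11 ≤ 16 → not valid
(17,27,29): 17+27 > 29 → valid
(14,27,37): 14+27 > 37 → valid
4 of the 6 triples form a triangle.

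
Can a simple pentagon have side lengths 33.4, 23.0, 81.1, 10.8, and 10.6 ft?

For a pentagon, each side must be shorter than the sum of the others.
Here the longest side is 81.1, but the remaining 4 sides sum to only 77.8.

No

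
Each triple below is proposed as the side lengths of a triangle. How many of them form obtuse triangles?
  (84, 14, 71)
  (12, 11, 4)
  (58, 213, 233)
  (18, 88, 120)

3

(84,14,71): 14²+71² = 5237 < 7056 = 84² → obtuse
(12,11,4): 4²+11² = 137 < 144 = 12² → obtuse
(58,213,233): 58²+213² = 48733 < 54289 = 233² → obtuse
(18,88,120): 18+88 ≤ 120, not a triangle
3 of the 4 are obtuse.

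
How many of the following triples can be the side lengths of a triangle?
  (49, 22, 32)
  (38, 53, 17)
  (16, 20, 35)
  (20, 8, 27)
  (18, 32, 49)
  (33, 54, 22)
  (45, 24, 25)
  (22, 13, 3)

(22,32,49): 22+32 > 49 → valid
(17,38,53): 17+38 > 53 → valid
(16,20,35): 16+20 > 35 → valid
(8,20,27): 8+20 > 27 → valid
(18,32,49): 18+32 > 49 → valid
(22,33,54): 22+33 > 54 → valid
(24,25,45): 24+25 > 45 → valid
(3,13,22): 3+13 ≤ 22 → not valid
7 of the 8 triples form a triangle.

7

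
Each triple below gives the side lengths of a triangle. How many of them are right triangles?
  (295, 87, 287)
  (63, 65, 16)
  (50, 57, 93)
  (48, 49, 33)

(295,87,287): 87²+287² = 89938 > 87025 = 295² → acute
(63,65,16): 16²+63² = 4225 = 65² → right
(50,57,93): 50²+57² = 5749 < 8649 = 93² → obtuse
(48,49,33): 33²+48² = 3393 > 2401 = 49² → acute
1 of the 4 is right.

1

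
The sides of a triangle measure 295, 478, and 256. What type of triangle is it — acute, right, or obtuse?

Compare the square of the longest side to the sum of squares of the other two: 256² + 295² = 152561 < 228484 = 478².

obtuse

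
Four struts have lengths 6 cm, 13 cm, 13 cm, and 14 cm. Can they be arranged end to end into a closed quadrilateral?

A quadrilateral exists iff every side is shorter than the sum of the others — equivalently, the longest side is less than the sum of the rest.
Longest side 14 < 32 (sum of the remaining 3), so yes.

Yes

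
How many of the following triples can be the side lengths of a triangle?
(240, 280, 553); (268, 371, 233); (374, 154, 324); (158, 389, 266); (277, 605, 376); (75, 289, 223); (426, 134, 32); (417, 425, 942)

(240,280,553): 240+280 ≤ 553 → not valid
(233,268,371): 233+268 > 371 → valid
(154,324,374): 154+324 > 374 → valid
(158,266,389): 158+266 > 389 → valid
(277,376,605): 277+376 > 605 → valid
(75,223,289): 75+223 > 289 → valid
(32,134,426): 32+134 ≤ 426 → not valid
(417,425,942): 417+425 ≤ 942 → not valid
5 of the 8 triples form a triangle.

5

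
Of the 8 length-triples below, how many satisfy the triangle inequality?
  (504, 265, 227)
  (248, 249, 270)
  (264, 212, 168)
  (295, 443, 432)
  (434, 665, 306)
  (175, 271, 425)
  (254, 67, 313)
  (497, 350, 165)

(227,265,504): 227+265 ≤ 504 → not valid
(248,249,270): 248+249 > 270 → valid
(168,212,264): 168+212 > 264 → valid
(295,432,443): 295+432 > 443 → valid
(306,434,665): 306+434 > 665 → valid
(175,271,425): 175+271 > 425 → valid
(67,254,313): 67+254 > 313 → valid
(165,350,497): 165+350 > 497 → valid
7 of the 8 triples form a triangle.

7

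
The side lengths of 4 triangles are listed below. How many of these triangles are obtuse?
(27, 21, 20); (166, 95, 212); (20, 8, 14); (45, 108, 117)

(27,21,20): 20²+21² = 841 > 729 = 27² → acute
(166,95,212): 95²+166² = 36581 < 44944 = 212² → obtuse
(20,8,14): 8²+14² = 260 < 400 = 20² → obtuse
(45,108,117): 45²+108² = 13689 = 117² → right
2 of the 4 are obtuse.

2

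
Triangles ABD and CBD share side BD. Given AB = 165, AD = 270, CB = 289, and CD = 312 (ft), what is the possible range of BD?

From triangle ABD: |165 − 270| < BD < 165 + 270, i.e. 105 < BD < 435.
From triangle CBD: 23 < BD < 601.
Both must hold, so BD lies in the intersection.

105 < BD < 435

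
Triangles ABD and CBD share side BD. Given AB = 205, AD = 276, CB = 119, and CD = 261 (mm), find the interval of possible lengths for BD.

From triangle ABD: |205 − 276| < BD < 205 + 276, i.e. 71 < BD < 481.
From triangle CBD: 142 < BD < 380.
Both must hold, so BD lies in the intersection.

142 < BD < 380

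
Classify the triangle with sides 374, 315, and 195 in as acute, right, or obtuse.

Compare the square of the longest side to the sum of squares of the other two: 195² + 315² = 137250 < 139876 = 374².

obtuse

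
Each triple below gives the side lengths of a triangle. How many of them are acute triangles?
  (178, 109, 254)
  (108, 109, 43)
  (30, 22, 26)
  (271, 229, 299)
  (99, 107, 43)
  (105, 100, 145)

4

(178,109,254): 109²+178² = 43565 < 64516 = 254² → obtuse
(108,109,43): 43²+108² = 13513 > 11881 = 109² → acute
(30,22,26): 22²+26² = 1160 > 900 = 30² → acute
(271,229,299): 229²+271² = 125882 > 89401 = 299² → acute
(99,107,43): 43²+99² = 11650 > 11449 = 107² → acute
(105,100,145): 100²+105² = 21025 = 145² → right
4 of the 6 are acute.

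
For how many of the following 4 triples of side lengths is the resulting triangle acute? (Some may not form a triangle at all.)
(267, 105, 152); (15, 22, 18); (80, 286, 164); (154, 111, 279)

1

(267,105,152): 105+152 ≤ 267, not a triangle
(15,22,18): 15²+18² = 549 > 484 = 22² → acute
(80,286,164): 80+164 ≤ 286, not a triangle
(154,111,279): 111+154 ≤ 279, not a triangle
1 of the 4 is acute.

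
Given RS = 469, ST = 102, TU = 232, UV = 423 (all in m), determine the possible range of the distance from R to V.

0 ≤ RV ≤ 1226 m

The maximum is all hops collinear in one direction: 469 + 102 + 232 + 423 = 1226.
The longest hop is 469; the others sum to 757. Since 469 ≤ 757, the path can fold back on itself completely, so the minimum distance is 0.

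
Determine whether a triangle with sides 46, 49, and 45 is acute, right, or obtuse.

acute

Compare the square of the longest side to the sum of squares of the other two: 45² + 46² = 4141 > 2401 = 49².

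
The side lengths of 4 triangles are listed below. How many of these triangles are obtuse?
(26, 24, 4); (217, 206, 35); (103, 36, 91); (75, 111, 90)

(26,24,4): 4²+24² = 592 < 676 = 26² → obtuse
(217,206,35): 35²+206² = 43661 < 47089 = 217² → obtuse
(103,36,91): 36²+91² = 9577 < 10609 = 103² → obtuse
(75,111,90): 75²+90² = 13725 > 12321 = 111² → acute
3 of the 4 are obtuse.

3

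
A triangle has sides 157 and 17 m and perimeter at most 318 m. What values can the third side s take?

140 < s ≤ 144

Triangle inequality alone gives 140 < s < 174.
The perimeter condition gives s ≤ 318 − 157 − 17 = 144.
Intersecting the two: 140 < s ≤ 144.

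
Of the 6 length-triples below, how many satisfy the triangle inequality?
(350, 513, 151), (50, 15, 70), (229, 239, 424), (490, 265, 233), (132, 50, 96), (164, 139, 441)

(151,350,513): 151+350 ≤ 513 → not valid
(15,50,70): 15+50 ≤ 70 → not valid
(229,239,424): 229+239 > 424 → valid
(233,265,490): 233+265 > 490 → valid
(50,96,132): 50+96 > 132 → valid
(139,164,441): 139+164 ≤ 441 → not valid
3 of the 6 triples form a triangle.

3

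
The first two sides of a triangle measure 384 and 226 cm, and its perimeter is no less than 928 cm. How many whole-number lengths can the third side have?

Triangle inequality: 158 < x < 610. Perimeter ≥ 928 gives x ≥ 928 − 384 − 226 = 318.
So 318 ≤ x < 610; integers 318 through 609: 292 values.

292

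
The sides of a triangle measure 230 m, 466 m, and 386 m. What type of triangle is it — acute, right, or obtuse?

obtuse

Compare the square of the longest side to the sum of squares of the other two: 230² + 386² = 201896 < 217156 = 466².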